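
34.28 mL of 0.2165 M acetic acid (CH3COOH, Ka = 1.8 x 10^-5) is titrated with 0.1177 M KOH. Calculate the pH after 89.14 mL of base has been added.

n(acid) = 0.2165 x 0.03428 = 0.007422 mol; n(KOH) added = 0.1177 x 0.08914 = 0.01049 mol.
Base is in excess by 0.01049 - 0.007422 = 0.003070 mol in a total volume of 0.1234 L.
[OH^-] = 0.003070/0.1234 = 0.02488 M, so pOH = 1.60 and pH = 14.00 - 1.60 = 12.40.

12.40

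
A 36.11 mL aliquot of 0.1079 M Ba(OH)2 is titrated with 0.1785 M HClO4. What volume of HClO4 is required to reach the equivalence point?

43.7 mL

n(Ba(OH)2) = 0.1079 mol/L x 0.03611 L = 0.003896 mol.
The neutralisation is 1 Ba(OH)2 : 2 HClO4, so n(HClO4) = 0.003896 x 2/1 = 0.007793 mol.
V(HClO4) = 0.007793 / 0.1785 = 0.04366 L = 43.7 mL.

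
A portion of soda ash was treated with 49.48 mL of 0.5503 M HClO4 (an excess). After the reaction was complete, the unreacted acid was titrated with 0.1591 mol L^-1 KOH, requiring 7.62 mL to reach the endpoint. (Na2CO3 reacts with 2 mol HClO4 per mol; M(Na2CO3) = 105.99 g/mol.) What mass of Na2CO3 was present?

Total n(HClO4) added = 0.5503 x 0.04948 = 0.02723 mol.
n(KOH) used = 0.1591 x 0.007620 = 0.001212 mol, which equals the excess n(HClO4).
So n(HClO4) consumed by the sample = 0.02723 - 0.001212 = 0.02602 mol.
n(Na2CO3) = 0.02602 / 2 = 0.01301 mol.
mass = 0.01301 mol x 105.99 g/mol = 1.38 g.

1.38 g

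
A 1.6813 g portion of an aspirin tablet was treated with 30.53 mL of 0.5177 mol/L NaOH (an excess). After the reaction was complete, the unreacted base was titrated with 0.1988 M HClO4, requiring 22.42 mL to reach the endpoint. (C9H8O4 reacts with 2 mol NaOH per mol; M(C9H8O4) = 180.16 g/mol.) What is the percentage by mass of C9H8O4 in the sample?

Total n(NaOH) added = 0.5177 x 0.03053 = 0.01581 mol.
n(HClO4) used = 0.1988 x 0.02242 = 0.004457 mol, which equals the excess n(NaOH).
So n(NaOH) consumed by the sample = 0.01581 - 0.004457 = 0.01135 mol.
n(C9H8O4) = 0.01135 / 2 = 0.005674 mol.
mass C9H8O4 = 0.005674 x 180.16 = 1.022 g, so %C9H8O4 = 1.022/1.6813 x 100 = 60.8%.

60.8%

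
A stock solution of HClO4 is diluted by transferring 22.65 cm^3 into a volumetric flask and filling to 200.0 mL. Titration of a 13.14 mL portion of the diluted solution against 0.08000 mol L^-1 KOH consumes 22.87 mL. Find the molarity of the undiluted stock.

1.23 M

n(KOH) = 0.08000 x 0.02287 = 0.001830 mol.
n(HClO4) in the aliquot = 0.001830 mol.
[diluted HClO4] = 0.001830 / 0.01314 = 0.1392 M.
Dilution factor = 200.0/22.65 = 8.830, so [stock] = 0.1392 x 8.830 = 1.23 M.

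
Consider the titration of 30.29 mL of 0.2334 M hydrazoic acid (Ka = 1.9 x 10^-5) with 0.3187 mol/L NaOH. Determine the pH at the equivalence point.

8.93

n(HN3) = 0.2334 x 0.03029 = 0.007070 mol; V(NaOH) at equivalence = 0.007070/0.3187 = 0.02218 L.
At equivalence all the acid is converted to N3-; total volume = 0.03029 + 0.02218 = 0.05247 L, so [N3-] = 0.007070/0.05247 = 0.1347 M.
Kb = Kw/Ka = 1.0e-14 / 1.9 x 10^-5 = 5.26e-10.
[OH^-] = sqrt(Kb x [N3-]) = sqrt(5.26e-10 x 0.1347) = 8.42e-6 M.
pOH = 5.07, so pH = 14.00 - 5.07 = 8.93.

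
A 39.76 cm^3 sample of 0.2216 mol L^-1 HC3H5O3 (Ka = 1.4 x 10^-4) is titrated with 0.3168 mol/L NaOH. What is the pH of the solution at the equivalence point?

8.48

n(HC3H5O3) = 0.2216 x 0.03976 = 0.008811 mol; V(NaOH) at equivalence = 0.008811/0.3168 = 0.02781 L.
At equivalence all the acid is converted to C3H5O3-; total volume = 0.03976 + 0.02781 = 0.06757 L, so [C3H5O3-] = 0.008811/0.06757 = 0.1304 M.
Kb = Kw/Ka = 1.0e-14 / 1.4 x 10^-4 = 7.14e-11.
[OH^-] = sqrt(Kb x [C3H5O3-]) = sqrt(7.14e-11 x 0.1304) = 3.05e-6 M.
pOH = 5.52, so pH = 14.00 - 5.52 = 8.48.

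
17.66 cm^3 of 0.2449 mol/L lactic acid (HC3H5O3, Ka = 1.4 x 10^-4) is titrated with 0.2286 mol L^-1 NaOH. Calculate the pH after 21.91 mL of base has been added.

n(acid) = 0.2449 x 0.01766 = 0.004325 mol; n(NaOH) added = 0.2286 x 0.02191 = 0.005009 mol.
Base is in excess by 0.005009 - 0.004325 = 0.0006837 mol in a total volume of 0.03957 L.
[OH^-] = 0.0006837/0.03957 = 0.01728 M, so pOH = 1.76 and pH = 14.00 - 1.76 = 12.24.

12.24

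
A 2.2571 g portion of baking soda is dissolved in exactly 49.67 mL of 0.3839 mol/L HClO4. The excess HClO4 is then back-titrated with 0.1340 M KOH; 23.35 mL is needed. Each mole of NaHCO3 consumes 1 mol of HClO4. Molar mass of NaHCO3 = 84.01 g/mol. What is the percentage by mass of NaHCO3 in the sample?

Total n(HClO4) added = 0.3839 x 0.04967 = 0.01907 mol.
n(KOH) used = 0.1340 x 0.02335 = 0.003129 mol, which equals the excess n(HClO4).
So n(HClO4) consumed by the sample = 0.01907 - 0.003129 = 0.01594 mol.
n(NaHCO3) = 0.01594 / 1 = 0.01594 mol.
mass NaHCO3 = 0.01594 x 84.01 = 1.339 g, so %NaHCO3 = 1.339/2.2571 x 100 = 59.3%.

59.3%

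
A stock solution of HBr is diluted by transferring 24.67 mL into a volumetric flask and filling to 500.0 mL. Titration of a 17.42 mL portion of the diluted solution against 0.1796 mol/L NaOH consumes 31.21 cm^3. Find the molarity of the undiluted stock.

n(NaOH) = 0.1796 x 0.03121 = 0.005605 mol.
n(HBr) in the aliquot = 0.005605 mol.
[diluted HBr] = 0.005605 / 0.01742 = 0.3218 M.
Dilution factor = 500.0/24.67 = 20.27, so [stock] = 0.3218 x 20.27 = 6.52 M.

6.52 M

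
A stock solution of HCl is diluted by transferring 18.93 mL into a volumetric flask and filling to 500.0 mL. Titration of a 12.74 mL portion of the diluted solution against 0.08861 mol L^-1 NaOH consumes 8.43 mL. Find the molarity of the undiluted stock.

n(NaOH) = 0.08861 x 0.008430 = 0.0007470 mol.
n(HCl) in the aliquot = 0.0007470 mol.
[diluted HCl] = 0.0007470 / 0.01274 = 0.05863 M.
Dilution factor = 500.0/18.93 = 26.41, so [stock] = 0.05863 x 26.41 = 1.55 M.

1.55 M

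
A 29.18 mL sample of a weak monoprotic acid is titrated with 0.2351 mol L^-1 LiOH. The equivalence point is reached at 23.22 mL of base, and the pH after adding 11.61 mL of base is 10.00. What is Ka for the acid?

1.0 x 10^-10

11.61 mL is half of the equivalence volume, so this is the half-equivalence point where [HA] = [A^-].
At half-equivalence pH = pKa, so pKa = 10.00.
Ka = 10^(-10.00) = 1.0 x 10^-10.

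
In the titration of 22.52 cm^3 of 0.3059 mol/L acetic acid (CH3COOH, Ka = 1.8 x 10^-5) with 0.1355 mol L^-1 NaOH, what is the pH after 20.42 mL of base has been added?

Initial n(CH3COOH) = 0.3059 x 0.02252 = 0.006889 mol.
n(NaOH) added = 0.1355 x 0.02042 = 0.002767 mol, converting that many moles of CH3COOH to CH3COO-.
Remaining n(CH3COOH) = 0.004122 mol; n(CH3COO-) = 0.002767 mol.
By Henderson-Hasselbalch, pH = pKa + log([A^-]/[HA]) = 4.74 + log(0.002767/0.004122) = 4.74 + (-0.17) = 4.57.

4.57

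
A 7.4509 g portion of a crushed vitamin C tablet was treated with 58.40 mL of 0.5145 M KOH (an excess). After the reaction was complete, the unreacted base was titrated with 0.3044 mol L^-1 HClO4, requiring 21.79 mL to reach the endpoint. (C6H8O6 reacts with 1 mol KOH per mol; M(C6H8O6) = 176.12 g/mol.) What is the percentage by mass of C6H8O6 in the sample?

Total n(KOH) added = 0.5145 x 0.05840 = 0.03005 mol.
n(HClO4) used = 0.3044 x 0.02179 = 0.006633 mol, which equals the excess n(KOH).
So n(KOH) consumed by the sample = 0.03005 - 0.006633 = 0.02341 mol.
n(C6H8O6) = 0.02341 / 1 = 0.02341 mol.
mass C6H8O6 = 0.02341 x 176.12 = 4.124 g, so %C6H8O6 = 4.124/7.4509 x 100 = 55.3%.

55.3%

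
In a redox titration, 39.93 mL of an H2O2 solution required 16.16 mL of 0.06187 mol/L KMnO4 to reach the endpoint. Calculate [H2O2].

n(KMnO4) = 0.06187 x 0.01616 = 0.0009998 mol.
From the balanced equation, 2 mol KMnO4 reacts with 5 mol H2O2, so n(H2O2) = 0.0009998 x 5/2 = 0.002500 mol.
[H2O2] = 0.002500 / 0.03993 L = 0.0626 M.

0.0626 M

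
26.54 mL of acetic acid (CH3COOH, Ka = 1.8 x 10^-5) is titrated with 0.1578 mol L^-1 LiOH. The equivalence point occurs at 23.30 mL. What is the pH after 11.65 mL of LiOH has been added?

11.65 mL is exactly half the equivalence volume (23.30/2), i.e. the half-equivalence point.
There, n(HA) = n(A^-), so pH = pKa = -log(1.8 x 10^-5) = 4.74.

4.74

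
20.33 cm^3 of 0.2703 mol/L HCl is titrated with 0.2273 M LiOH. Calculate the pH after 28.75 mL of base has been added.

12.33

n(acid) = 0.2703 x 0.02033 = 0.005495 mol; n(LiOH) added = 0.2273 x 0.02875 = 0.006535 mol.
Base is in excess by 0.006535 - 0.005495 = 0.001040 mol in a total volume of 0.04908 L.
[OH^-] = 0.001040/0.04908 = 0.02118 M, so pOH = 1.67 and pH = 14.00 - 1.67 = 12.33.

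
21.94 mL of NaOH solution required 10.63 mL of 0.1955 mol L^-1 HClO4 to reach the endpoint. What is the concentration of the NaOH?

0.0947 M

n(HClO4) delivered = 0.1955 x 0.01063 = 0.002078 mol.
For a 1:1 reaction, n(NaOH) = 0.002078 mol.
[NaOH] = 0.002078 mol / 0.02194 L = 0.0947 M.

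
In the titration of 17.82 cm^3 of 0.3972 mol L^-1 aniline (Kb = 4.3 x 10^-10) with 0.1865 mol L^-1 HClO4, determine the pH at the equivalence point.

n(C6H5NH2) = 0.3972 x 0.01782 = 0.007078 mol; V(HClO4) at equivalence = 0.007078/0.1865 = 0.03795 L.
At equivalence the base is fully converted to C6H5NH3+; total volume = 0.05577 L, so [C6H5NH3+] = 0.007078/0.05577 = 0.1269 M.
Ka(C6H5NH3+) = Kw/Kb = 1.0e-14 / 4.3 x 10^-10 = 2.33e-5.
[H^+] = sqrt(Ka x [C6H5NH3+]) = sqrt(2.33e-5 x 0.1269) = 0.00172 M.
pH = -log(0.00172) = 2.76.

2.76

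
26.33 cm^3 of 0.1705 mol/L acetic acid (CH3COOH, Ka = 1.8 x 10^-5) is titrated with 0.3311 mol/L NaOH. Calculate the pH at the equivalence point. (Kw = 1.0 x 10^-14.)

8.90

n(CH3COOH) = 0.1705 x 0.02633 = 0.004489 mol; V(NaOH) at equivalence = 0.004489/0.3311 = 0.01356 L.
At equivalence all the acid is converted to CH3COO-; total volume = 0.02633 + 0.01356 = 0.03989 L, so [CH3COO-] = 0.004489/0.03989 = 0.1125 M.
Kb = Kw/Ka = 1.0e-14 / 1.8 x 10^-5 = 5.56e-10.
[OH^-] = sqrt(Kb x [CH3COO-]) = sqrt(5.56e-10 x 0.1125) = 7.91e-6 M.
pOH = 5.10, so pH = 14.00 - 5.10 = 8.90.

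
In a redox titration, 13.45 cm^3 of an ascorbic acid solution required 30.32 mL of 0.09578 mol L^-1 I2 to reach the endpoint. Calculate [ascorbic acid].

0.216 M

n(I2) = 0.09578 x 0.03032 = 0.002904 mol.
From the balanced equation, 1 mol I2 reacts with 1 mol ascorbic acid, so n(ascorbic acid) = 0.002904 x 1/1 = 0.002904 mol.
[ascorbic acid] = 0.002904 / 0.01345 L = 0.216 M.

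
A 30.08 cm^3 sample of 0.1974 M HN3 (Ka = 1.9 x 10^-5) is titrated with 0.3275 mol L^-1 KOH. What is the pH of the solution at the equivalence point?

n(HN3) = 0.1974 x 0.03008 = 0.005938 mol; V(KOH) at equivalence = 0.005938/0.3275 = 0.01813 L.
At equivalence all the acid is converted to N3-; total volume = 0.03008 + 0.01813 = 0.04821 L, so [N3-] = 0.005938/0.04821 = 0.1232 M.
Kb = Kw/Ka = 1.0e-14 / 1.9 x 10^-5 = 5.26e-10.
[OH^-] = sqrt(Kb x [N3-]) = sqrt(5.26e-10 x 0.1232) = 8.05e-6 M.
pOH = 5.09, so pH = 14.00 - 5.09 = 8.91.

8.91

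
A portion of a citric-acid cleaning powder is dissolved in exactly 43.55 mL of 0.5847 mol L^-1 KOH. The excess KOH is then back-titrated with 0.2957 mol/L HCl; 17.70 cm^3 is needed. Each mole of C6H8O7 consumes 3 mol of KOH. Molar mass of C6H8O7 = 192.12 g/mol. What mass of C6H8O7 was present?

Total n(KOH) added = 0.5847 x 0.04355 = 0.02546 mol.
n(HCl) used = 0.2957 x 0.01770 = 0.005234 mol, which equals the excess n(KOH).
So n(KOH) consumed by the sample = 0.02546 - 0.005234 = 0.02023 mol.
n(C6H8O7) = 0.02023 / 3 = 0.006743 mol.
mass = 0.006743 mol x 192.12 g/mol = 1.30 g.

1.30 g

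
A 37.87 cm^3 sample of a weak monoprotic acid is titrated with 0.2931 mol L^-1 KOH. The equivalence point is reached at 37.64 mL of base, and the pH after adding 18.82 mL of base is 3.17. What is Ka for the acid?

6.8 x 10^-4

18.82 mL is half of the equivalence volume, so this is the half-equivalence point where [HA] = [A^-].
At half-equivalence pH = pKa, so pKa = 3.17.
Ka = 10^(-3.17) = 6.8 x 10^-4.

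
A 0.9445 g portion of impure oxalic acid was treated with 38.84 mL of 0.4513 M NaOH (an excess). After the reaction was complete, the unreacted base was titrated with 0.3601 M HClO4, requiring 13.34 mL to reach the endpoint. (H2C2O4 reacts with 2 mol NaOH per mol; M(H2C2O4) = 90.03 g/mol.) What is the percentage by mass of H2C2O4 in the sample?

60.6%

Total n(NaOH) added = 0.4513 x 0.03884 = 0.01753 mol.
n(HClO4) used = 0.3601 x 0.01334 = 0.004804 mol, which equals the excess n(NaOH).
So n(NaOH) consumed by the sample = 0.01753 - 0.004804 = 0.01272 mol.
n(H2C2O4) = 0.01272 / 2 = 0.006362 mol.
mass H2C2O4 = 0.006362 x 90.03 = 0.5728 g, so %H2C2O4 = 0.5728/0.9445 x 100 = 60.6%.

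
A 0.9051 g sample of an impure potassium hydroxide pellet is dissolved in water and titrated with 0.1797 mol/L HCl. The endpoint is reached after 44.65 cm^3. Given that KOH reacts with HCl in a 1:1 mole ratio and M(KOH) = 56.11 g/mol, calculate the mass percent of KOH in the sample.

49.7%

n(HCl) = 0.1797 x 0.04465 = 0.008024 mol.
n(KOH) = 0.008024 / 1 = 0.008024 mol.
mass of KOH = 0.008024 x 56.11 = 0.4502 g.
% purity = 0.4502 / 0.9051 x 100 = 49.7%.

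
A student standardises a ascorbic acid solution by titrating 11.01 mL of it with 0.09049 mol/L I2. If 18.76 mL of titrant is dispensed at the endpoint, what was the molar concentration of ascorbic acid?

0.154 M

n(I2) = 0.09049 x 0.01876 = 0.001698 mol.
From the balanced equation, 1 mol I2 reacts with 1 mol ascorbic acid, so n(ascorbic acid) = 0.001698 x 1/1 = 0.001698 mol.
[ascorbic acid] = 0.001698 / 0.01101 L = 0.154 M.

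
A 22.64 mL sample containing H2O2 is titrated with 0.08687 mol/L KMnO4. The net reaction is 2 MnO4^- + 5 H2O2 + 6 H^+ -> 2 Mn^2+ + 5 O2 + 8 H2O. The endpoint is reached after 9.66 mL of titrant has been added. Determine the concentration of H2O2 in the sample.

n(KMnO4) = 0.08687 x 0.009660 = 0.0008392 mol.
From the balanced equation, 2 mol KMnO4 reacts with 5 mol H2O2, so n(H2O2) = 0.0008392 x 5/2 = 0.002098 mol.
[H2O2] = 0.002098 / 0.02264 L = 0.0927 M.

0.0927 M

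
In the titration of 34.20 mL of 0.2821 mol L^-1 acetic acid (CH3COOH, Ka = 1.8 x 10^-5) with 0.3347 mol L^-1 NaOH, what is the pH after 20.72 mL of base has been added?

Initial n(CH3COOH) = 0.2821 x 0.03420 = 0.009648 mol.
n(NaOH) added = 0.3347 x 0.02072 = 0.006935 mol, converting that many moles of CH3COOH to CH3COO-.
Remaining n(CH3COOH) = 0.002713 mol; n(CH3COO-) = 0.006935 mol.
By Henderson-Hasselbalch, pH = pKa + log([A^-]/[HA]) = 4.74 + log(0.006935/0.002713) = 4.74 + (+0.41) = 5.15.

5.15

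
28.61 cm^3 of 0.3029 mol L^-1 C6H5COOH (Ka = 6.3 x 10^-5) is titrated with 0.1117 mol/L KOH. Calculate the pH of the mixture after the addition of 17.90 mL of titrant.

3.68

Initial n(C6H5COOH) = 0.3029 x 0.02861 = 0.008666 mol.
n(KOH) added = 0.1117 x 0.01790 = 0.001999 mol, converting that many moles of C6H5COOH to C6H5COO-.
Remaining n(C6H5COOH) = 0.006667 mol; n(C6H5COO-) = 0.001999 mol.
By Henderson-Hasselbalch, pH = pKa + log([A^-]/[HA]) = 4.20 + log(0.001999/0.006667) = 4.20 + (-0.52) = 3.68.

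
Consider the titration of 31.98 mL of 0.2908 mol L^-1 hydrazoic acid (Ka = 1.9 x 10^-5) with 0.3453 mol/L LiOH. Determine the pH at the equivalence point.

n(HN3) = 0.2908 x 0.03198 = 0.009300 mol; V(LiOH) at equivalence = 0.009300/0.3453 = 0.02693 L.
At equivalence all the acid is converted to N3-; total volume = 0.03198 + 0.02693 = 0.05891 L, so [N3-] = 0.009300/0.05891 = 0.1579 M.
Kb = Kw/Ka = 1.0e-14 / 1.9 x 10^-5 = 5.26e-10.
[OH^-] = sqrt(Kb x [N3-]) = sqrt(5.26e-10 x 0.1579) = 9.11e-6 M.
pOH = 5.04, so pH = 14.00 - 5.04 = 8.96.

8.96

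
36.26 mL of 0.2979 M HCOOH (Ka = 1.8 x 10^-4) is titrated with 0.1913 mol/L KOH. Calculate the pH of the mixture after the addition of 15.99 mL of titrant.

Initial n(HCOOH) = 0.2979 x 0.03626 = 0.01080 mol.
n(KOH) added = 0.1913 x 0.01599 = 0.003059 mol, converting that many moles of HCOOH to HCOO-.
Remaining n(HCOOH) = 0.007743 mol; n(HCOO-) = 0.003059 mol.
By Henderson-Hasselbalch, pH = pKa + log([A^-]/[HA]) = 3.74 + log(0.003059/0.007743) = 3.74 + (-0.40) = 3.34.

3.34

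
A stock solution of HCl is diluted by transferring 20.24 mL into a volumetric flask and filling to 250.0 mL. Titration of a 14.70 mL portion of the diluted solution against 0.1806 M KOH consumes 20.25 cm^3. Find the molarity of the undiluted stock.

n(KOH) = 0.1806 x 0.02025 = 0.003657 mol.
n(HCl) in the aliquot = 0.003657 mol.
[diluted HCl] = 0.003657 / 0.01470 = 0.2488 M.
Dilution factor = 250.0/20.24 = 12.35, so [stock] = 0.2488 x 12.35 = 3.07 M.

3.07 M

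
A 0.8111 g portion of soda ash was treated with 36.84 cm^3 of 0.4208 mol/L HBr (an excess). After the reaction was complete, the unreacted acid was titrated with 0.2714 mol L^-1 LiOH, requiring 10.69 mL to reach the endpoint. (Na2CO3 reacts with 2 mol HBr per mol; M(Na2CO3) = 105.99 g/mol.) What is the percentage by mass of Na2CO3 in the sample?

82.3%

Total n(HBr) added = 0.4208 x 0.03684 = 0.01550 mol.
n(LiOH) used = 0.2714 x 0.01069 = 0.002901 mol, which equals the excess n(HBr).
So n(HBr) consumed by the sample = 0.01550 - 0.002901 = 0.01260 mol.
n(Na2CO3) = 0.01260 / 2 = 0.006301 mol.
mass Na2CO3 = 0.006301 x 105.99 = 0.6678 g, so %Na2CO3 = 0.6678/0.8111 x 100 = 82.3%.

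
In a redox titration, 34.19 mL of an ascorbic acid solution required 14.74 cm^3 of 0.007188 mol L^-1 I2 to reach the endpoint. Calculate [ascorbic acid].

0.00310 M

n(I2) = 0.007188 x 0.01474 = 0.0001060 mol.
From the balanced equation, 1 mol I2 reacts with 1 mol ascorbic acid, so n(ascorbic acid) = 0.0001060 x 1/1 = 0.0001060 mol.
[ascorbic acid] = 0.0001060 / 0.03419 L = 0.00310 M.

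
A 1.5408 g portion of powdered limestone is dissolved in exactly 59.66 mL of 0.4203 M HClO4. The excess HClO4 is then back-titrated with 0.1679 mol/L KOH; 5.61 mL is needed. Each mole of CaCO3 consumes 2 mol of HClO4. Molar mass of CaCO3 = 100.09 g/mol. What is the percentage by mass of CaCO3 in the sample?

Total n(HClO4) added = 0.4203 x 0.05966 = 0.02508 mol.
n(KOH) used = 0.1679 x 0.005610 = 0.0009419 mol, which equals the excess n(HClO4).
So n(HClO4) consumed by the sample = 0.02508 - 0.0009419 = 0.02413 mol.
n(CaCO3) = 0.02413 / 2 = 0.01207 mol.
mass CaCO3 = 0.01207 x 100.09 = 1.208 g, so %CaCO3 = 1.208/1.5408 x 100 = 78.4%.

78.4%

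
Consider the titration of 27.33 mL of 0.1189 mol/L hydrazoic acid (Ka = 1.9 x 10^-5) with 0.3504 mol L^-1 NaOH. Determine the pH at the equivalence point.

8.83

n(HN3) = 0.1189 x 0.02733 = 0.003250 mol; V(NaOH) at equivalence = 0.003250/0.3504 = 0.009274 L.
At equivalence all the acid is converted to N3-; total volume = 0.02733 + 0.009274 = 0.03660 L, so [N3-] = 0.003250/0.03660 = 0.08878 M.
Kb = Kw/Ka = 1.0e-14 / 1.9 x 10^-5 = 5.26e-10.
[OH^-] = sqrt(Kb x [N3-]) = sqrt(5.26e-10 x 0.08878) = 6.84e-6 M.
pOH = 5.17, so pH = 14.00 - 5.17 = 8.83.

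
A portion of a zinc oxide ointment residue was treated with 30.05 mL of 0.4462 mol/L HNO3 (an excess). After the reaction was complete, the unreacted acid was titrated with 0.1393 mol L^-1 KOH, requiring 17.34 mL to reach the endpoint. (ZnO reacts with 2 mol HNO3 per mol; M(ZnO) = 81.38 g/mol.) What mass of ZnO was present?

Total n(HNO3) added = 0.4462 x 0.03005 = 0.01341 mol.
n(KOH) used = 0.1393 x 0.01734 = 0.002415 mol, which equals the excess n(HNO3).
So n(HNO3) consumed by the sample = 0.01341 - 0.002415 = 0.01099 mol.
n(ZnO) = 0.01099 / 2 = 0.005496 mol.
mass = 0.005496 mol x 81.38 g/mol = 0.447 g.

0.447 g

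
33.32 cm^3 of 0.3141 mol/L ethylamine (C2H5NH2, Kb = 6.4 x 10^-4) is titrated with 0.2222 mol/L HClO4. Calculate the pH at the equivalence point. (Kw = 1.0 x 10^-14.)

5.85

n(C2H5NH2) = 0.3141 x 0.03332 = 0.01047 mol; V(HClO4) at equivalence = 0.01047/0.2222 = 0.04710 L.
At equivalence the base is fully converted to C2H5NH3+; total volume = 0.08042 L, so [C2H5NH3+] = 0.01047/0.08042 = 0.1301 M.
Ka(C2H5NH3+) = Kw/Kb = 1.0e-14 / 6.4 x 10^-4 = 1.56e-11.
[H^+] = sqrt(Ka x [C2H5NH3+]) = sqrt(1.56e-11 x 0.1301) = 1.43e-6 M.
pH = -log(1.43e-6) = 5.85.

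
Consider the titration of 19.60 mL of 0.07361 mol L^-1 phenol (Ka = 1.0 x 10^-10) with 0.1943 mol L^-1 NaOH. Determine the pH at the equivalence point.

11.36

n(C6H5OH) = 0.07361 x 0.01960 = 0.001443 mol; V(NaOH) at equivalence = 0.001443/0.1943 = 0.007425 L.
At equivalence all the acid is converted to C6H5O-; total volume = 0.01960 + 0.007425 = 0.02703 L, so [C6H5O-] = 0.001443/0.02703 = 0.05339 M.
Kb = Kw/Ka = 1.0e-14 / 1.0 x 10^-10 = 0.000100.
[OH^-] = sqrt(Kb x [C6H5O-]) = sqrt(0.000100 x 0.05339) = 0.00231 M.
pOH = 2.64, so pH = 14.00 - 2.64 = 11.36.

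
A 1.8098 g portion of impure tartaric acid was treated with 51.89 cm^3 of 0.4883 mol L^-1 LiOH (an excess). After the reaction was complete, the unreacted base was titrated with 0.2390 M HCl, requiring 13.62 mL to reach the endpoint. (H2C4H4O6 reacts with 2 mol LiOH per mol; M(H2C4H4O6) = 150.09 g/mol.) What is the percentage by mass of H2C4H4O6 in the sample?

Total n(LiOH) added = 0.4883 x 0.05189 = 0.02534 mol.
n(HCl) used = 0.2390 x 0.01362 = 0.003255 mol, which equals the excess n(LiOH).
So n(LiOH) consumed by the sample = 0.02534 - 0.003255 = 0.02208 mol.
n(H2C4H4O6) = 0.02208 / 2 = 0.01104 mol.
mass H2C4H4O6 = 0.01104 x 150.09 = 1.657 g, so %H2C4H4O6 = 1.657/1.8098 x 100 = 91.6%.

91.6%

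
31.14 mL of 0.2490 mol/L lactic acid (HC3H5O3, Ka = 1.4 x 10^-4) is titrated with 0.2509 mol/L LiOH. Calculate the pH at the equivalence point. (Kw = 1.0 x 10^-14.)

8.48

n(HC3H5O3) = 0.2490 x 0.03114 = 0.007754 mol; V(LiOH) at equivalence = 0.007754/0.2509 = 0.03090 L.
At equivalence all the acid is converted to C3H5O3-; total volume = 0.03114 + 0.03090 = 0.06204 L, so [C3H5O3-] = 0.007754/0.06204 = 0.1250 M.
Kb = Kw/Ka = 1.0e-14 / 1.4 x 10^-4 = 7.14e-11.
[OH^-] = sqrt(Kb x [C3H5O3-]) = sqrt(7.14e-11 x 0.1250) = 2.99e-6 M.
pOH = 5.52, so pH = 14.00 - 5.52 = 8.48.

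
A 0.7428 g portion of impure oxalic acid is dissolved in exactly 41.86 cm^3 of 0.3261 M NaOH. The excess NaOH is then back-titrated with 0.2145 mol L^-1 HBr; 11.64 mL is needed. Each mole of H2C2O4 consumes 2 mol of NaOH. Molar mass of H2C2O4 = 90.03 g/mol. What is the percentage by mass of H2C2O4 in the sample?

Total n(NaOH) added = 0.3261 x 0.04186 = 0.01365 mol.
n(HBr) used = 0.2145 x 0.01164 = 0.002497 mol, which equals the excess n(NaOH).
So n(NaOH) consumed by the sample = 0.01365 - 0.002497 = 0.01115 mol.
n(H2C2O4) = 0.01115 / 2 = 0.005577 mol.
mass H2C2O4 = 0.005577 x 90.03 = 0.5021 g, so %H2C2O4 = 0.5021/0.7428 x 100 = 67.6%.

67.6%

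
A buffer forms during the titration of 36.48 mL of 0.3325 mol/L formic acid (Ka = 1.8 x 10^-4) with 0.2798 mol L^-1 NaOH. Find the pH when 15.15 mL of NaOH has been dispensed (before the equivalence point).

3.47

Initial n(HCOOH) = 0.3325 x 0.03648 = 0.01213 mol.
n(NaOH) added = 0.2798 x 0.01515 = 0.004239 mol, converting that many moles of HCOOH to HCOO-.
Remaining n(HCOOH) = 0.007891 mol; n(HCOO-) = 0.004239 mol.
By Henderson-Hasselbalch, pH = pKa + log([A^-]/[HA]) = 3.74 + log(0.004239/0.007891) = 3.74 + (-0.27) = 3.47.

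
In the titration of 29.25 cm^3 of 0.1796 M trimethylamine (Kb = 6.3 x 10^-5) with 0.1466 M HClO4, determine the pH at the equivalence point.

5.45

n((CH3)3N) = 0.1796 x 0.02925 = 0.005253 mol; V(HClO4) at equivalence = 0.005253/0.1466 = 0.03583 L.
At equivalence the base is fully converted to (CH3)3NH+; total volume = 0.06508 L, so [(CH3)3NH+] = 0.005253/0.06508 = 0.08072 M.
Ka((CH3)3NH+) = Kw/Kb = 1.0e-14 / 6.3 x 10^-5 = 1.59e-10.
[H^+] = sqrt(Ka x [(CH3)3NH+]) = sqrt(1.59e-10 x 0.08072) = 3.58e-6 M.
pH = -log(3.58e-6) = 5.45.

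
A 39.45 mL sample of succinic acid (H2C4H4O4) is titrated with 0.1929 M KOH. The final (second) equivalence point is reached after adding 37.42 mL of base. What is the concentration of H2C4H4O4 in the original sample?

0.0915 M

n(KOH) = 0.1929 x 0.03742 = 0.007218 mol.
At the final (second) equivalence point, 2 mol OH^- react per mol H2C4H4O4, so n(H2C4H4O4) = 0.007218 / 2 = 0.003609 mol.
[H2C4H4O4] = 0.003609 / 0.03945 L = 0.0915 M.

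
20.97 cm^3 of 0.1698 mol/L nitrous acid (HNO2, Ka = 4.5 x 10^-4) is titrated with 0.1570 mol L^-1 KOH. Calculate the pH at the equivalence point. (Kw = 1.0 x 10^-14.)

n(HNO2) = 0.1698 x 0.02097 = 0.003561 mol; V(KOH) at equivalence = 0.003561/0.1570 = 0.02268 L.
At equivalence all the acid is converted to NO2-; total volume = 0.02097 + 0.02268 = 0.04365 L, so [NO2-] = 0.003561/0.04365 = 0.08157 M.
Kb = Kw/Ka = 1.0e-14 / 4.5 x 10^-4 = 2.22e-11.
[OH^-] = sqrt(Kb x [NO2-]) = sqrt(2.22e-11 x 0.08157) = 1.35e-6 M.
pOH = 5.87, so pH = 14.00 - 5.87 = 8.13.

8.13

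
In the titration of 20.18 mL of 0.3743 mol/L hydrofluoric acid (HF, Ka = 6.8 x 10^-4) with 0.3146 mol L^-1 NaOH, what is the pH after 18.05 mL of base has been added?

Initial n(HF) = 0.3743 x 0.02018 = 0.007553 mol.
n(NaOH) added = 0.3146 x 0.01805 = 0.005679 mol, converting that many moles of HF to F-.
Remaining n(HF) = 0.001875 mol; n(F-) = 0.005679 mol.
By Henderson-Hasselbalch, pH = pKa + log([A^-]/[HA]) = 3.17 + log(0.005679/0.001875) = 3.17 + (+0.48) = 3.65.

3.65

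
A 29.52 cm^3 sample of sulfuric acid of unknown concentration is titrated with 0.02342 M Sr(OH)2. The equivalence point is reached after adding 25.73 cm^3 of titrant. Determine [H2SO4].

n(Sr(OH)2) delivered = 0.02342 x 0.02573 = 0.0006026 mol.
For a 1:1 reaction, n(H2SO4) = 0.0006026 mol.
[H2SO4] = 0.0006026 mol / 0.02952 L = 0.0204 M.

0.0204 M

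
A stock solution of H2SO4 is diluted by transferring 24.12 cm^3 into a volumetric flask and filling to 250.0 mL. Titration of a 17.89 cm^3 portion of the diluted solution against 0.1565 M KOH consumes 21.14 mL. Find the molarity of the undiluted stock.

n(KOH) = 0.1565 x 0.02114 = 0.003308 mol.
n(H2SO4) in the aliquot = 0.003308 x 1/2 = 0.001654 mol.
[diluted H2SO4] = 0.001654 / 0.01789 = 0.09247 M.
Dilution factor = 250.0/24.12 = 10.36, so [stock] = 0.09247 x 10.36 = 0.958 M.

0.958 M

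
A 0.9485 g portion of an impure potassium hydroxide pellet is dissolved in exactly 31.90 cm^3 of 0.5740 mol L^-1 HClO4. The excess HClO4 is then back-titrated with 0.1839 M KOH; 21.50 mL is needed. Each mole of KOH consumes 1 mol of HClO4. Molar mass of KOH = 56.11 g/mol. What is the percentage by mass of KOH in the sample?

Total n(HClO4) added = 0.5740 x 0.03190 = 0.01831 mol.
n(KOH) used = 0.1839 x 0.02150 = 0.003954 mol, which equals the excess n(HClO4).
So n(HClO4) consumed by the sample = 0.01831 - 0.003954 = 0.01436 mol.
n(KOH) = 0.01436 / 1 = 0.01436 mol.
mass KOH = 0.01436 x 56.11 = 0.8056 g, so %KOH = 0.8056/0.9485 x 100 = 84.9%.

84.9%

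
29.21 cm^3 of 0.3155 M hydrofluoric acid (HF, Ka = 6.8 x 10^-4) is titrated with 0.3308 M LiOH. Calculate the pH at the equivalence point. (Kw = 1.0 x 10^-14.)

n(HF) = 0.3155 x 0.02921 = 0.009216 mol; V(LiOH) at equivalence = 0.009216/0.3308 = 0.02786 L.
At equivalence all the acid is converted to F-; total volume = 0.02921 + 0.02786 = 0.05707 L, so [F-] = 0.009216/0.05707 = 0.1615 M.
Kb = Kw/Ka = 1.0e-14 / 6.8 x 10^-4 = 1.47e-11.
[OH^-] = sqrt(Kb x [F-]) = sqrt(1.47e-11 x 0.1615) = 1.54e-6 M.
pOH = 5.81, so pH = 14.00 - 5.81 = 8.19.

8.19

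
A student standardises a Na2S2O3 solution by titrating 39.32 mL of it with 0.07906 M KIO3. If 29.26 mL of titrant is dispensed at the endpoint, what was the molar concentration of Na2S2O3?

n(KIO3) = 0.07906 x 0.02926 = 0.002313 mol.
From the balanced equation, 1 mol KIO3 reacts with 6 mol Na2S2O3, so n(Na2S2O3) = 0.002313 x 6/1 = 0.01388 mol.
[Na2S2O3] = 0.01388 / 0.03932 L = 0.353 M.

0.353 M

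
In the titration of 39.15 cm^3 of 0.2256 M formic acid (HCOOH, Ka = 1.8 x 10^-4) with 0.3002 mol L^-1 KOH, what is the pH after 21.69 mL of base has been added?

Initial n(HCOOH) = 0.2256 x 0.03915 = 0.008832 mol.
n(KOH) added = 0.3002 x 0.02169 = 0.006511 mol, converting that many moles of HCOOH to HCOO-.
Remaining n(HCOOH) = 0.002321 mol; n(HCOO-) = 0.006511 mol.
By Henderson-Hasselbalch, pH = pKa + log([A^-]/[HA]) = 3.74 + log(0.006511/0.002321) = 3.74 + (+0.45) = 4.19.

4.19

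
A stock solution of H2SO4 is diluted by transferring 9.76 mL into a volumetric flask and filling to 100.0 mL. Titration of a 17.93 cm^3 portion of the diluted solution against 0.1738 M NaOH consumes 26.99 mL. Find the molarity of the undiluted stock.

n(NaOH) = 0.1738 x 0.02699 = 0.004691 mol.
n(H2SO4) in the aliquot = 0.004691 x 1/2 = 0.002345 mol.
[diluted H2SO4] = 0.002345 / 0.01793 = 0.1308 M.
Dilution factor = 100.0/9.760 = 10.25, so [stock] = 0.1308 x 10.25 = 1.34 M.

1.34 M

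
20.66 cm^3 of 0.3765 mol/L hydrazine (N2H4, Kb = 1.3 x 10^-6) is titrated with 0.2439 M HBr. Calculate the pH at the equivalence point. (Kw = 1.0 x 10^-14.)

4.47

n(N2H4) = 0.3765 x 0.02066 = 0.007778 mol; V(HBr) at equivalence = 0.007778/0.2439 = 0.03189 L.
At equivalence the base is fully converted to N2H5+; total volume = 0.05255 L, so [N2H5+] = 0.007778/0.05255 = 0.1480 M.
Ka(N2H5+) = Kw/Kb = 1.0e-14 / 1.3 x 10^-6 = 7.69e-9.
[H^+] = sqrt(Ka x [N2H5+]) = sqrt(7.69e-9 x 0.1480) = 3.37e-5 M.
pH = -log(3.37e-5) = 4.47.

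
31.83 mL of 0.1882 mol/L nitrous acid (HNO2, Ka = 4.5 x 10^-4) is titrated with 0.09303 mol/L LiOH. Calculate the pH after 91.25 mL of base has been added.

12.31

n(acid) = 0.1882 x 0.03183 = 0.005990 mol; n(LiOH) added = 0.09303 x 0.09125 = 0.008489 mol.
Base is in excess by 0.008489 - 0.005990 = 0.002499 mol in a total volume of 0.1231 L.
[OH^-] = 0.002499/0.1231 = 0.02030 M, so pOH = 1.69 and pH = 14.00 - 1.69 = 12.31.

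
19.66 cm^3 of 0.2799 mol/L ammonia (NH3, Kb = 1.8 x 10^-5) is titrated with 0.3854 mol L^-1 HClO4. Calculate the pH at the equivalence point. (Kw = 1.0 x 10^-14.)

n(NH3) = 0.2799 x 0.01966 = 0.005503 mol; V(HClO4) at equivalence = 0.005503/0.3854 = 0.01428 L.
At equivalence the base is fully converted to NH4+; total volume = 0.03394 L, so [NH4+] = 0.005503/0.03394 = 0.1621 M.
Ka(NH4+) = Kw/Kb = 1.0e-14 / 1.8 x 10^-5 = 5.56e-10.
[H^+] = sqrt(Ka x [NH4+]) = sqrt(5.56e-10 x 0.1621) = 9.49e-6 M.
pH = -log(9.49e-6) = 5.02.

5.02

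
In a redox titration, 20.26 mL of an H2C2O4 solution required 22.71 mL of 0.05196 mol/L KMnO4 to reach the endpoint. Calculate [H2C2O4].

n(KMnO4) = 0.05196 x 0.02271 = 0.001180 mol.
From the balanced equation, 2 mol KMnO4 reacts with 5 mol H2C2O4, so n(H2C2O4) = 0.001180 x 5/2 = 0.002950 mol.
[H2C2O4] = 0.002950 / 0.02026 L = 0.146 M.

0.146 M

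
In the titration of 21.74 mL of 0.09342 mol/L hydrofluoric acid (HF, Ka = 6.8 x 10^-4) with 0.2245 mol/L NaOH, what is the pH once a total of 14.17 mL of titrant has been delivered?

n(acid) = 0.09342 x 0.02174 = 0.002031 mol; n(NaOH) added = 0.2245 x 0.01417 = 0.003181 mol.
Base is in excess by 0.003181 - 0.002031 = 0.001150 mol in a total volume of 0.03591 L.
[OH^-] = 0.001150/0.03591 = 0.03203 M, so pOH = 1.49 and pH = 14.00 - 1.49 = 12.51.

12.51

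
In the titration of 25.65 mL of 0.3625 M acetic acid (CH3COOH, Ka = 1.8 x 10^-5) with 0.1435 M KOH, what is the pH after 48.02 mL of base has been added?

Initial n(CH3COOH) = 0.3625 x 0.02565 = 0.009298 mol.
n(KOH) added = 0.1435 x 0.04802 = 0.006891 mol, converting that many moles of CH3COOH to CH3COO-.
Remaining n(CH3COOH) = 0.002407 mol; n(CH3COO-) = 0.006891 mol.
By Henderson-Hasselbalch, pH = pKa + log([A^-]/[HA]) = 4.74 + log(0.006891/0.002407) = 4.74 + (+0.46) = 5.20.

5.20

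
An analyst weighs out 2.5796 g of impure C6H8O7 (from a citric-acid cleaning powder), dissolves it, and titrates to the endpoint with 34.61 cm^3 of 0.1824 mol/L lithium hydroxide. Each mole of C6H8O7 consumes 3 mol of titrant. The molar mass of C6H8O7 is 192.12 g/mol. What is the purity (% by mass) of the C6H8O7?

n(LiOH) = 0.1824 x 0.03461 = 0.006313 mol.
n(C6H8O7) = 0.006313 / 3 = 0.002104 mol.
mass of C6H8O7 = 0.002104 x 192.12 = 0.4043 g.
% purity = 0.4043 / 2.5796 x 100 = 15.7%.

15.7%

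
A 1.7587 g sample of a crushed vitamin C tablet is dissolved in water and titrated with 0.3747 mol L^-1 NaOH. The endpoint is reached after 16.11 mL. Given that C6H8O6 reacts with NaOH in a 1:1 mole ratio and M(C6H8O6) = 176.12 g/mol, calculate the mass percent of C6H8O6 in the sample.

n(NaOH) = 0.3747 x 0.01611 = 0.006036 mol.
n(C6H8O6) = 0.006036 / 1 = 0.006036 mol.
mass of C6H8O6 = 0.006036 x 176.12 = 1.063 g.
% purity = 1.063 / 1.7587 x 100 = 60.4%.

60.4%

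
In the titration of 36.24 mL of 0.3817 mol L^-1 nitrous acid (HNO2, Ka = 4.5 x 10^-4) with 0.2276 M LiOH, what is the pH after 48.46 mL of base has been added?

3.94

Initial n(HNO2) = 0.3817 x 0.03624 = 0.01383 mol.
n(LiOH) added = 0.2276 x 0.04846 = 0.01103 mol, converting that many moles of HNO2 to NO2-.
Remaining n(HNO2) = 0.002803 mol; n(NO2-) = 0.01103 mol.
By Henderson-Hasselbalch, pH = pKa + log([A^-]/[HA]) = 3.35 + log(0.01103/0.002803) = 3.35 + (+0.59) = 3.94.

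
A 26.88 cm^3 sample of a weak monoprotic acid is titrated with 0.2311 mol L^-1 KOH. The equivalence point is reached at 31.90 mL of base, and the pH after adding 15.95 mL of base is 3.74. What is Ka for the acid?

15.95 mL is half of the equivalence volume, so this is the half-equivalence point where [HA] = [A^-].
At half-equivalence pH = pKa, so pKa = 3.74.
Ka = 10^(-3.74) = 1.8 x 10^-4.

1.8 x 10^-4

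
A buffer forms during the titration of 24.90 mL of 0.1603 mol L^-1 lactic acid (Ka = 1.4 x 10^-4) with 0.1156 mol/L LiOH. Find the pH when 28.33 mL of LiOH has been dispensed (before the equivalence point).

4.51

Initial n(HC3H5O3) = 0.1603 x 0.02490 = 0.003991 mol.
n(LiOH) added = 0.1156 x 0.02833 = 0.003275 mol, converting that many moles of HC3H5O3 to C3H5O3-.
Remaining n(HC3H5O3) = 0.0007165 mol; n(C3H5O3-) = 0.003275 mol.
By Henderson-Hasselbalch, pH = pKa + log([A^-]/[HA]) = 3.85 + log(0.003275/0.0007165) = 3.85 + (+0.66) = 4.51.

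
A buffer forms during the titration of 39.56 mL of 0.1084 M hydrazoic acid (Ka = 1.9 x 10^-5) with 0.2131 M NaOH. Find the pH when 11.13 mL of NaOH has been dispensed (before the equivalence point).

4.81

Initial n(HN3) = 0.1084 x 0.03956 = 0.004288 mol.
n(NaOH) added = 0.2131 x 0.01113 = 0.002372 mol, converting that many moles of HN3 to N3-.
Remaining n(HN3) = 0.001917 mol; n(N3-) = 0.002372 mol.
By Henderson-Hasselbalch, pH = pKa + log([A^-]/[HA]) = 4.72 + log(0.002372/0.001917) = 4.72 + (+0.09) = 4.81.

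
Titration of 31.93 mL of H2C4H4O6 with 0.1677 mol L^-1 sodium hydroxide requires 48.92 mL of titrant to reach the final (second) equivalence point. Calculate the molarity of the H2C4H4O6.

n(NaOH) = 0.1677 x 0.04892 = 0.008204 mol.
At the final (second) equivalence point, 2 mol OH^- react per mol H2C4H4O6, so n(H2C4H4O6) = 0.008204 / 2 = 0.004102 mol.
[H2C4H4O6] = 0.004102 / 0.03193 L = 0.128 M.

0.128 M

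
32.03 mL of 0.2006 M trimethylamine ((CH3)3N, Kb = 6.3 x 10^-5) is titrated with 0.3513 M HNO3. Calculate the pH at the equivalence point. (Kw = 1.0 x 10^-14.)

5.35

n((CH3)3N) = 0.2006 x 0.03203 = 0.006425 mol; V(HNO3) at equivalence = 0.006425/0.3513 = 0.01829 L.
At equivalence the base is fully converted to (CH3)3NH+; total volume = 0.05032 L, so [(CH3)3NH+] = 0.006425/0.05032 = 0.1277 M.
Ka((CH3)3NH+) = Kw/Kb = 1.0e-14 / 6.3 x 10^-5 = 1.59e-10.
[H^+] = sqrt(Ka x [(CH3)3NH+]) = sqrt(1.59e-10 x 0.1277) = 4.50e-6 M.
pH = -log(4.50e-6) = 5.35.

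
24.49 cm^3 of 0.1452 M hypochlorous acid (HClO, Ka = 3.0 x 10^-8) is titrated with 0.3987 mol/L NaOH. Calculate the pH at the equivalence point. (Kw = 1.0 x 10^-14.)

n(HClO) = 0.1452 x 0.02449 = 0.003556 mol; V(NaOH) at equivalence = 0.003556/0.3987 = 0.008919 L.
At equivalence all the acid is converted to ClO-; total volume = 0.02449 + 0.008919 = 0.03341 L, so [ClO-] = 0.003556/0.03341 = 0.1064 M.
Kb = Kw/Ka = 1.0e-14 / 3.0 x 10^-8 = 3.33e-7.
[OH^-] = sqrt(Kb x [ClO-]) = sqrt(3.33e-7 x 0.1064) = 0.000188 M.
pOH = 3.73, so pH = 14.00 - 3.73 = 10.27.

10.27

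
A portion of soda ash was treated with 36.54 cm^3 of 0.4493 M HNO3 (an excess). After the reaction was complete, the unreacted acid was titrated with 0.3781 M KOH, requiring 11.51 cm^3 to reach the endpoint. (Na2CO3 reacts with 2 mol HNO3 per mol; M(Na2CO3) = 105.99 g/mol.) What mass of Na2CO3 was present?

0.639 g

Total n(HNO3) added = 0.4493 x 0.03654 = 0.01642 mol.
n(KOH) used = 0.3781 x 0.01151 = 0.004352 mol, which equals the excess n(HNO3).
So n(HNO3) consumed by the sample = 0.01642 - 0.004352 = 0.01207 mol.
n(Na2CO3) = 0.01207 / 2 = 0.006033 mol.
mass = 0.006033 mol x 105.99 g/mol = 0.639 g.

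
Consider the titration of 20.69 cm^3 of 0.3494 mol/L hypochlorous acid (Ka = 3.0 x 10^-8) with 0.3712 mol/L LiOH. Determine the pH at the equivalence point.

n(HClO) = 0.3494 x 0.02069 = 0.007229 mol; V(LiOH) at equivalence = 0.007229/0.3712 = 0.01947 L.
At equivalence all the acid is converted to ClO-; total volume = 0.02069 + 0.01947 = 0.04016 L, so [ClO-] = 0.007229/0.04016 = 0.1800 M.
Kb = Kw/Ka = 1.0e-14 / 3.0 x 10^-8 = 3.33e-7.
[OH^-] = sqrt(Kb x [ClO-]) = sqrt(3.33e-7 x 0.1800) = 0.000245 M.
pOH = 3.61, so pH = 14.00 - 3.61 = 10.39.

10.39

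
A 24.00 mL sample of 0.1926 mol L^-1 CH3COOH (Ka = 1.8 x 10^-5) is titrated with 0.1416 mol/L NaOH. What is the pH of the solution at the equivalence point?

8.83

n(CH3COOH) = 0.1926 x 0.02400 = 0.004622 mol; V(NaOH) at equivalence = 0.004622/0.1416 = 0.03264 L.
At equivalence all the acid is converted to CH3COO-; total volume = 0.02400 + 0.03264 = 0.05664 L, so [CH3COO-] = 0.004622/0.05664 = 0.08160 M.
Kb = Kw/Ka = 1.0e-14 / 1.8 x 10^-5 = 5.56e-10.
[OH^-] = sqrt(Kb x [CH3COO-]) = sqrt(5.56e-10 x 0.08160) = 6.73e-6 M.
pOH = 5.17, so pH = 14.00 - 5.17 = 8.83.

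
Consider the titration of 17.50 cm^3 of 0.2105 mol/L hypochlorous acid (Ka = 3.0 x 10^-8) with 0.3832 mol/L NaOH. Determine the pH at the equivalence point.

n(HClO) = 0.2105 x 0.01750 = 0.003684 mol; V(NaOH) at equivalence = 0.003684/0.3832 = 0.009613 L.
At equivalence all the acid is converted to ClO-; total volume = 0.01750 + 0.009613 = 0.02711 L, so [ClO-] = 0.003684/0.02711 = 0.1359 M.
Kb = Kw/Ka = 1.0e-14 / 3.0 x 10^-8 = 3.33e-7.
[OH^-] = sqrt(Kb x [ClO-]) = sqrt(3.33e-7 x 0.1359) = 0.000213 M.
pOH = 3.67, so pH = 14.00 - 3.67 = 10.33.

10.33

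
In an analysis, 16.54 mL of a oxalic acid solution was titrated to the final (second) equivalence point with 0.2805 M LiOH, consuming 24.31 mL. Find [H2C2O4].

0.206 M

n(LiOH) = 0.2805 x 0.02431 = 0.006819 mol.
At the final (second) equivalence point, 2 mol OH^- react per mol H2C2O4, so n(H2C2O4) = 0.006819 / 2 = 0.003409 mol.
[H2C2O4] = 0.003409 / 0.01654 L = 0.206 M.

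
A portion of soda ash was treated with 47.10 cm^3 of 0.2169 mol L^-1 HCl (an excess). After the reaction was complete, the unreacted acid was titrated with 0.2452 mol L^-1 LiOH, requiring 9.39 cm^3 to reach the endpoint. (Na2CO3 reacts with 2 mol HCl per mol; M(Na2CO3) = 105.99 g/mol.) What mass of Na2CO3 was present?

0.419 g

Total n(HCl) added = 0.2169 x 0.04710 = 0.01022 mol.
n(LiOH) used = 0.2452 x 0.009390 = 0.002302 mol, which equals the excess n(HCl).
So n(HCl) consumed by the sample = 0.01022 - 0.002302 = 0.007914 mol.
n(Na2CO3) = 0.007914 / 2 = 0.003957 mol.
mass = 0.003957 mol x 105.99 g/mol = 0.419 g.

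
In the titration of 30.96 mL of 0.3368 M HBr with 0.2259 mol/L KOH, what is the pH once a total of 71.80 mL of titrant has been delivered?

n(acid) = 0.3368 x 0.03096 = 0.01043 mol; n(KOH) added = 0.2259 x 0.07180 = 0.01622 mol.
Base is in excess by 0.01622 - 0.01043 = 0.005792 mol in a total volume of 0.1028 L.
[OH^-] = 0.005792/0.1028 = 0.05637 M, so pOH = 1.25 and pH = 14.00 - 1.25 = 12.75.

12.75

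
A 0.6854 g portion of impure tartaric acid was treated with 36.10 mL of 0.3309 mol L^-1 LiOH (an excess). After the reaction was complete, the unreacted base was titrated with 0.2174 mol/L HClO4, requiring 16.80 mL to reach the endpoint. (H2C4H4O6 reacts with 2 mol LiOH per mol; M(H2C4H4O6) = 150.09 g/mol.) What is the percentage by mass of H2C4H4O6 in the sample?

90.8%

Total n(LiOH) added = 0.3309 x 0.03610 = 0.01195 mol.
n(HClO4) used = 0.2174 x 0.01680 = 0.003652 mol, which equals the excess n(LiOH).
So n(LiOH) consumed by the sample = 0.01195 - 0.003652 = 0.008293 mol.
n(H2C4H4O6) = 0.008293 / 2 = 0.004147 mol.
mass H2C4H4O6 = 0.004147 x 150.09 = 0.6224 g, so %H2C4H4O6 = 0.6224/0.6854 x 100 = 90.8%.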